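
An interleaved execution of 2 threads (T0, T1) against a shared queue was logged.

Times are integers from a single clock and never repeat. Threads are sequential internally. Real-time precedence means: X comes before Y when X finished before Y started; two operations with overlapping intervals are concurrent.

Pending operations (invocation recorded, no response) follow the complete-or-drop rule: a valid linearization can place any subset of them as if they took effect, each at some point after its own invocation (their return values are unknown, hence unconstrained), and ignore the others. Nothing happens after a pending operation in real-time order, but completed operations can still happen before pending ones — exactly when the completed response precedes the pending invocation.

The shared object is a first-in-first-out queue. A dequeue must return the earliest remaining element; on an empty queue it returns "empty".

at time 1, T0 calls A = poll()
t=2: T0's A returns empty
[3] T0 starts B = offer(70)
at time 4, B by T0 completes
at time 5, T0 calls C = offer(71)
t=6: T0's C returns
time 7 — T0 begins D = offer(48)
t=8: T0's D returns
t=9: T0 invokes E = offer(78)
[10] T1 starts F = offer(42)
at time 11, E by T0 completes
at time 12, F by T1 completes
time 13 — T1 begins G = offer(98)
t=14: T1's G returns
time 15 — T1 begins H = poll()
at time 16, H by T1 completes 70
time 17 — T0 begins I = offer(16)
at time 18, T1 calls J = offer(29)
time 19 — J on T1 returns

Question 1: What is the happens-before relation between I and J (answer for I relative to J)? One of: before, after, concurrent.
I spans [17,…), J spans [18,19]
the intervals overlap in both directions

concurrent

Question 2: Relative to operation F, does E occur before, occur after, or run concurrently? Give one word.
E spans [9,11], F spans [10,12]
the intervals overlap in both directions

concurrent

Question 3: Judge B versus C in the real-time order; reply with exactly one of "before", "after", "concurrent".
B spans [3,4], C spans [5,6]
resp(B)=4 < inv(C)=5

before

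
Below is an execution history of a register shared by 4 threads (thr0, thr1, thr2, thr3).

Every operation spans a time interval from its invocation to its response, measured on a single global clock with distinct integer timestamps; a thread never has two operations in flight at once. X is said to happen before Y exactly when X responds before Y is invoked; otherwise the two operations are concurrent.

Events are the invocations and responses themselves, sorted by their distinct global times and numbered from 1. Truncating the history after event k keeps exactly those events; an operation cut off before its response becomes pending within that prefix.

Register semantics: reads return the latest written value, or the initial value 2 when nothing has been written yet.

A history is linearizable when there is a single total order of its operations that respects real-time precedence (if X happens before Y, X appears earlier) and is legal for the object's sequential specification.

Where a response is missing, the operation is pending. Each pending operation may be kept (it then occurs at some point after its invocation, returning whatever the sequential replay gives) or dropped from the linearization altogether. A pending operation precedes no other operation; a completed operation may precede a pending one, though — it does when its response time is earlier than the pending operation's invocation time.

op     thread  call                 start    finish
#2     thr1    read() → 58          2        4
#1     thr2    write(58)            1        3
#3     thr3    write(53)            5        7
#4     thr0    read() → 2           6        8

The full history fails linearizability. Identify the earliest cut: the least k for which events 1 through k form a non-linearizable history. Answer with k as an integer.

8

events 1..7 are linearizable; a witness order is #1, #2, #3:
step 1: #1 write(58) — value 58
step 2: #2 read() → 58 — value 58
step 3: #3 write(53) — value 53
with event 8 included (#4 responding at time 8), all real-time-consistent orders fail
for example #1, #2, #3, #4 fails at step 4: #4 read() → 2 is not legal there
for example #1, #2, #4, #3 fails at step 3: #4 read() → 2 is not legal there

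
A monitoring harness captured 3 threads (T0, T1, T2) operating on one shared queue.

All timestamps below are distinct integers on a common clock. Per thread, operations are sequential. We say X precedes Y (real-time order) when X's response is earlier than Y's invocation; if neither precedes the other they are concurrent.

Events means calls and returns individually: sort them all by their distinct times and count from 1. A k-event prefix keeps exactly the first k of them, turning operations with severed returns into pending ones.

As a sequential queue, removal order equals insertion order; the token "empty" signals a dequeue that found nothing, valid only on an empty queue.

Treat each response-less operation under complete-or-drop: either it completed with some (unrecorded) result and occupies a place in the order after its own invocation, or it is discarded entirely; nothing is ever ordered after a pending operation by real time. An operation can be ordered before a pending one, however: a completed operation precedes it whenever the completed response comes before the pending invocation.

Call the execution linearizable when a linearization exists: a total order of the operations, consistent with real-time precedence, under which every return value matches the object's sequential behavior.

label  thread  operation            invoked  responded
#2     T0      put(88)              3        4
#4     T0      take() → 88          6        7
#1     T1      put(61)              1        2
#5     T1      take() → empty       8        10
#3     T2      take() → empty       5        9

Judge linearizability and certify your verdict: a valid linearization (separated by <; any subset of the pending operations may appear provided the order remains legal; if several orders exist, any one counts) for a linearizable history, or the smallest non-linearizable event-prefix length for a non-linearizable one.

events 1..8 are fine; event 9 — the response of #3 at time 9 — makes the prefix non-linearizable
every one of the 2 real-time-consistent orders over 4 completed queue ops fails the sequential spec
no escape via the 1 pending operation (#5): every completion choice fails
sample order #1, #2, #3, #4 (pending dropped) stalls at step 3 — #3 take() → empty has no legal effect
sample order #1, #2, #4, #3 (pending dropped) stalls at step 3 — #4 take() → 88 has no legal effect

not linearizable — minimal violating prefix: 9 events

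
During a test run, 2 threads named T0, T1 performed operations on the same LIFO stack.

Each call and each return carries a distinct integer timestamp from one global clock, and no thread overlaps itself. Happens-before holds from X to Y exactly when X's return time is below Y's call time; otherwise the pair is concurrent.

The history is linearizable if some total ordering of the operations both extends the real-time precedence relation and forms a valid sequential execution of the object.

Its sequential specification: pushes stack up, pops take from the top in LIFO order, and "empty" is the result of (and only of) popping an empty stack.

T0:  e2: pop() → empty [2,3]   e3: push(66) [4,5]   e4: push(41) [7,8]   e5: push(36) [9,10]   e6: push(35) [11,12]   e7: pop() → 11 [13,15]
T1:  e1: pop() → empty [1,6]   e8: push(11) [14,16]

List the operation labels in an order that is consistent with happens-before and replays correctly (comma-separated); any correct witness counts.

after step 1 (e1 pop() → empty): stack <>
after step 2 (e2 pop() → empty): stack <>
after step 3 (e3 push(66)): stack <66>
after step 4 (e4 push(41)): stack <66,41>
after step 5 (e5 push(36)): stack <66,41,36>
after step 6 (e6 push(35)): stack <66,41,36,35>
after step 7 (e8 push(11)): stack <66,41,36,35,11>
after step 8 (e7 pop() → 11): stack <66,41,36,35>

e1, e2, e3, e4, e5, e6, e8, e7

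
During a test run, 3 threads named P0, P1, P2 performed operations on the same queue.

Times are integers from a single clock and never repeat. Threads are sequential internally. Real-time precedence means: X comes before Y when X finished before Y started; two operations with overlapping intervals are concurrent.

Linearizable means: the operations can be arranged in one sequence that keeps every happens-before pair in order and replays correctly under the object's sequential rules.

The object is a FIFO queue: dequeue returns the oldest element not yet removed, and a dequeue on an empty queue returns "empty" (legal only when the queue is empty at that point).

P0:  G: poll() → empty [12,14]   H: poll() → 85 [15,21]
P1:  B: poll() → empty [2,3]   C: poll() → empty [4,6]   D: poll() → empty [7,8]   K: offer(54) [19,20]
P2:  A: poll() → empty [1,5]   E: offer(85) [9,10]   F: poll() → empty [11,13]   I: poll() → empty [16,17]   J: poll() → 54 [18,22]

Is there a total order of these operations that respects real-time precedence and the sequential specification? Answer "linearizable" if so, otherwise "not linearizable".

the violation lands at event 14, G's response at time 14: events 1..13 linearize, events 1..14 do not
checked exhaustively: 6 real-time-consistent orders of 7 completed operations, zero legal queue replays
one such order, A, B, C, D, E, F, G, breaks at step 6 where F poll() → empty is illegal
one such order, A, B, C, D, E, G, F, breaks at step 6 where G poll() → empty is illegal

not linearizable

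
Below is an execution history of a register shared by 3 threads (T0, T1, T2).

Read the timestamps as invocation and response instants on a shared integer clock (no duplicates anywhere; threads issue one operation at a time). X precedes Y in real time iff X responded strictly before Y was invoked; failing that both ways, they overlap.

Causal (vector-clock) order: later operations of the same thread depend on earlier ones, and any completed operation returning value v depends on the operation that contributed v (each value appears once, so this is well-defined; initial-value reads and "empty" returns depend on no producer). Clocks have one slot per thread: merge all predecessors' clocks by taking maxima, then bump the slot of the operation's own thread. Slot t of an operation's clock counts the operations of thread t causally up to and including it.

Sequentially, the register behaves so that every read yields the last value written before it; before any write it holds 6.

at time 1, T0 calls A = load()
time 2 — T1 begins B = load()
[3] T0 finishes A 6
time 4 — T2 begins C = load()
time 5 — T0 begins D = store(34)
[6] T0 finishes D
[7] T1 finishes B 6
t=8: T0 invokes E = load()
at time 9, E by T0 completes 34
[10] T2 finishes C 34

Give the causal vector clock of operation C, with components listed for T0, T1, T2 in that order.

(2, 0, 1)

B, invoked 2, has no incoming edges; only T1's bump applies → (0, 1, 0)
A, invoked 1, has no incoming edges; only T0's bump applies → (1, 0, 0)
from VC(A)=(1, 0, 0), D (invoked 5) maxes components and bumps T0 → (2, 0, 0)
from VC(D)=(2, 0, 0), C (invoked 4) maxes components and bumps T2 → (2, 0, 1)
from VC(D)=(2, 0, 0), E (invoked 8) maxes components and bumps T0 → (3, 0, 0)
target: VC(C) = (2, 0, 1)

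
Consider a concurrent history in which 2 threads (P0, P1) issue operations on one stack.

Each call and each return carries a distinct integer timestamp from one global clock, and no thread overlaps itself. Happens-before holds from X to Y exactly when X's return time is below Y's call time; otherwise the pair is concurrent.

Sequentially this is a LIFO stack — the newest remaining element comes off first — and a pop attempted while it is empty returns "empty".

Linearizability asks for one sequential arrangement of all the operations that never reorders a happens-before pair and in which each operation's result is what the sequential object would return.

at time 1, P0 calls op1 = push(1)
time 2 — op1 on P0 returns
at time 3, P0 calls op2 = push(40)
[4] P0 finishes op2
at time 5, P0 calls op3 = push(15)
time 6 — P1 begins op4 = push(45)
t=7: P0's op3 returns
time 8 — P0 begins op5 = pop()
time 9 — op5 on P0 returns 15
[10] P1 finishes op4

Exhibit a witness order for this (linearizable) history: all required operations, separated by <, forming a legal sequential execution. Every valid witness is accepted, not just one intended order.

op1 < op2 < op3 < op5 < op4

step 1: op1 push(1) — stack <1>
step 2: op2 push(40) — stack <1,40>
step 3: op3 push(15) — stack <1,40,15>
step 4: op5 pop() → 15 — stack <1,40>
step 5: op4 push(45) — stack <1,40,45>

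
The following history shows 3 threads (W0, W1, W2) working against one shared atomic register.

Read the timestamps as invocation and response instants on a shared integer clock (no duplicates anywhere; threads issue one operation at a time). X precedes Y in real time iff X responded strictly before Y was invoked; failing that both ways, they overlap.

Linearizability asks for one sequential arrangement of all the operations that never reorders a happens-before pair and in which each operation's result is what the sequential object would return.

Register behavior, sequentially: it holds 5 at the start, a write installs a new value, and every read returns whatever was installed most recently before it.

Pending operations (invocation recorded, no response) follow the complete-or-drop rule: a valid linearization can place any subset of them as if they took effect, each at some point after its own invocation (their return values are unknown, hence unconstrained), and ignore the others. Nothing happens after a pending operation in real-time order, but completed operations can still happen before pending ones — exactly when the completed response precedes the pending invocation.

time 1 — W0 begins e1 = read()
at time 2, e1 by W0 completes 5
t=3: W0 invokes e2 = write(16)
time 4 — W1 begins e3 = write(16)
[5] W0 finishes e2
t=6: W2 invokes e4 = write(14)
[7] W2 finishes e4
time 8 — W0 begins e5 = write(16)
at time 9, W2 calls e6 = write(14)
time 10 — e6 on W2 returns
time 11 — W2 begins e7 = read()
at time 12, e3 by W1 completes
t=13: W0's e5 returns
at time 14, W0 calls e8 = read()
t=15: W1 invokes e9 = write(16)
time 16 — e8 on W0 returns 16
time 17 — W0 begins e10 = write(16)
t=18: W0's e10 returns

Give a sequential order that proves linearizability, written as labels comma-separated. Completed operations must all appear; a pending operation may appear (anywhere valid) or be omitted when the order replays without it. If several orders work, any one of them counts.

step 1: e1 read() → 5 — value 5
step 2: e2 write(16) — value 16
step 3: e3 write(16) — value 16
step 4: e4 write(14) — value 14
step 5: e5 write(16) — value 16
step 6: e6 write(14) — value 14
step 7: e7 read() (pending, included) — value 14
step 8: e9 write(16) (pending, included) — value 16
step 9: e8 read() → 16 — value 16
step 10: e10 write(16) — value 16

e1, e2, e3, e4, e5, e6, e7, e9, e8, e10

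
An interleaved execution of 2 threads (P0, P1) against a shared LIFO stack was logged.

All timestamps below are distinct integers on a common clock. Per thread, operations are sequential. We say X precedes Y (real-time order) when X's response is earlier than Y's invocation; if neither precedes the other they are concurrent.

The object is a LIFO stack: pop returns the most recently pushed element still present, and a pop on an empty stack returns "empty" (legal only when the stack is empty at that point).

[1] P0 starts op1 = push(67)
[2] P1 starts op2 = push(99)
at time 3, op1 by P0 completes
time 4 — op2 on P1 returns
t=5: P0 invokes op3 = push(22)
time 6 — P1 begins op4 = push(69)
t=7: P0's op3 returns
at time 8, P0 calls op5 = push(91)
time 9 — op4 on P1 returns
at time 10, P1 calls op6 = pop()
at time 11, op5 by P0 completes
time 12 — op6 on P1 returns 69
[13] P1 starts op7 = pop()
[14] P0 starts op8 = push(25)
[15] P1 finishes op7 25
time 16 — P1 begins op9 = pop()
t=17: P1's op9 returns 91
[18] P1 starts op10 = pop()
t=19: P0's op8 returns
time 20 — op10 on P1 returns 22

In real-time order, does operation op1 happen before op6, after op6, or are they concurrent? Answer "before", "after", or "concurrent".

op1 spans [1,3], op6 spans [10,12]
resp(op1)=3 < inv(op6)=10

before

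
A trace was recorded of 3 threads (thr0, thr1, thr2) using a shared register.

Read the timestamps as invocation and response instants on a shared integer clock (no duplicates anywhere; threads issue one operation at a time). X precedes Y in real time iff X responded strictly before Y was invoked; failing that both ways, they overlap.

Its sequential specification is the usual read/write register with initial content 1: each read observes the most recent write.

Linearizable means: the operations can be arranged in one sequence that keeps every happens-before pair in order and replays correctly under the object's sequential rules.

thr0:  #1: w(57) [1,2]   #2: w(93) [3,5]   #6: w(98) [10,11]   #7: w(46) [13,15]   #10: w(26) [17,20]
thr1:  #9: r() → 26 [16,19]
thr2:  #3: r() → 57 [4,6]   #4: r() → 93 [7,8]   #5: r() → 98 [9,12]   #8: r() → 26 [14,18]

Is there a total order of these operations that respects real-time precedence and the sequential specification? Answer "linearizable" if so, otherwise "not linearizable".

a witness: #1, #3, #2, #4, #6, #5, #7, #10, #8, #9
1. #1 w(57), leaving value 57
2. #3 r() → 57, leaving value 57
3. #2 w(93), leaving value 93
4. #4 r() → 93, leaving value 93
5. #6 w(98), leaving value 98
6. #5 r() → 98, leaving value 98
7. #7 w(46), leaving value 46
8. #10 w(26), leaving value 26
9. #8 r() → 26, leaving value 26
10. #9 r() → 26, leaving value 26

linearizable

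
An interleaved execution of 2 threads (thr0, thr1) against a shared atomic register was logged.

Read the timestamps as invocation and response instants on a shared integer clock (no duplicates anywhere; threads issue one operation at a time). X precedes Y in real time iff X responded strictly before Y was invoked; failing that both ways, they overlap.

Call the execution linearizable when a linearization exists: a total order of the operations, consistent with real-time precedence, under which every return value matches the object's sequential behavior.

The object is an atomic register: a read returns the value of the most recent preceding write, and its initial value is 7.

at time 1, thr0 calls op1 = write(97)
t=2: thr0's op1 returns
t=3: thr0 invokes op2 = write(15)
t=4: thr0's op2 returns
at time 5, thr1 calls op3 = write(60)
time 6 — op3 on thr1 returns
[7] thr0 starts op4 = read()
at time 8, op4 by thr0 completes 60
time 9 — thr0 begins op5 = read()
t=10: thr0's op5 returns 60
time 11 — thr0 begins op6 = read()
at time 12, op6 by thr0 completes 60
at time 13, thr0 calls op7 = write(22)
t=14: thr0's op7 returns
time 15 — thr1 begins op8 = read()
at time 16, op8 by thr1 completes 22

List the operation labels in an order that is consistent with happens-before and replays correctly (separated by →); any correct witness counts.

op1 → op2 → op3 → op4 → op5 → op6 → op7 → op8

step 1: op1 write(97) — value 97
step 2: op2 write(15) — value 15
step 3: op3 write(60) — value 60
step 4: op4 read() → 60 — value 60
step 5: op5 read() → 60 — value 60
step 6: op6 read() → 60 — value 60
step 7: op7 write(22) — value 22
step 8: op8 read() → 22 — value 22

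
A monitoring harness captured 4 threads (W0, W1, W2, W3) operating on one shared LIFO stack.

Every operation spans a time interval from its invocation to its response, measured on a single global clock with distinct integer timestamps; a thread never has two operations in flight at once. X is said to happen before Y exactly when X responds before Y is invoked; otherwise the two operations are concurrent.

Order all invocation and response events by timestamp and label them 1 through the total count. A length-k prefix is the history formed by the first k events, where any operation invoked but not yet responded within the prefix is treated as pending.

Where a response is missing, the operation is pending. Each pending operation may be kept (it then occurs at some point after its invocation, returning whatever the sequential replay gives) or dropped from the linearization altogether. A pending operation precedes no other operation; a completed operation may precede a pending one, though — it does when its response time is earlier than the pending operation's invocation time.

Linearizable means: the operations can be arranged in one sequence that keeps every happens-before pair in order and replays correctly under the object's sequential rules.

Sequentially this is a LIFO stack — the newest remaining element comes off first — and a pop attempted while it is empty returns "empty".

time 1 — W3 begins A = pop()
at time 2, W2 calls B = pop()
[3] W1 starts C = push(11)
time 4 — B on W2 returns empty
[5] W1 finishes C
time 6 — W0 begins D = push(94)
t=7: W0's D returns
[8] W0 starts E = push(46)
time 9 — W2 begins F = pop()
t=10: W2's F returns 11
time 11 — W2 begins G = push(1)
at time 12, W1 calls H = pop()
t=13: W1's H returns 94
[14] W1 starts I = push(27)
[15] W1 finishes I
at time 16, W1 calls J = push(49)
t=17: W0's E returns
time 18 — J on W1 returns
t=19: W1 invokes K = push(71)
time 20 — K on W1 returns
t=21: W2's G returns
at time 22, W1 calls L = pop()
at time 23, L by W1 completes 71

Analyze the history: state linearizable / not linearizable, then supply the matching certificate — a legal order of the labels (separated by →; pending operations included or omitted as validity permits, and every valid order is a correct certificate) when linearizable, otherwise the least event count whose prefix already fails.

not linearizable — minimal violating prefix: 13 events

cut after 12 events: linearizable; cut after 13 events (H responds, time 13): not linearizable
5 completed operations, 2 real-time-consistent orders — every LIFO stack replay fails
no completion choice of the 3 pending operations (A, E, G) rescues it — every subset was tried
take B, C, D, F, H (pending dropped): step 4 already fails, because F pop() → 11 cannot occur there
take C, B, D, F, H (pending dropped): step 2 already fails, because B pop() → empty cannot occur there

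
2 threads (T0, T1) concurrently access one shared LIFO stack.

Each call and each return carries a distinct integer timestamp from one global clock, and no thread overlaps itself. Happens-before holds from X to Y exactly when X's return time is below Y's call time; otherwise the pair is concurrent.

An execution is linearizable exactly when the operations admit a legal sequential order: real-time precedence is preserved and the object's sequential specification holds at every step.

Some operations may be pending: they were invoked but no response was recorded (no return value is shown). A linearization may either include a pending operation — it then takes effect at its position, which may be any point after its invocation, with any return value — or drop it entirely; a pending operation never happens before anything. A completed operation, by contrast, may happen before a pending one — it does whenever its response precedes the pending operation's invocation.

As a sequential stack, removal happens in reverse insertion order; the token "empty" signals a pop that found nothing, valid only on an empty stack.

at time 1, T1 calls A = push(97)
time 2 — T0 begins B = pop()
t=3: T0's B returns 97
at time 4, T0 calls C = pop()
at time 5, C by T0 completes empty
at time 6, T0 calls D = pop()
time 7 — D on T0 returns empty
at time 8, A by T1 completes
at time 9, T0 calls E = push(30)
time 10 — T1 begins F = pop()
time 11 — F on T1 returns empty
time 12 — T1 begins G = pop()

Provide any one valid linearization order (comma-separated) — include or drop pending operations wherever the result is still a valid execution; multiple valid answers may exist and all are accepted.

after step 1 (A push(97)): stack <97>
after step 2 (B pop() → 97): stack <>
after step 3 (C pop() → empty): stack <>
after step 4 (D pop() → empty): stack <>
after step 5 (F pop() → empty): stack <>

A, B, C, D, F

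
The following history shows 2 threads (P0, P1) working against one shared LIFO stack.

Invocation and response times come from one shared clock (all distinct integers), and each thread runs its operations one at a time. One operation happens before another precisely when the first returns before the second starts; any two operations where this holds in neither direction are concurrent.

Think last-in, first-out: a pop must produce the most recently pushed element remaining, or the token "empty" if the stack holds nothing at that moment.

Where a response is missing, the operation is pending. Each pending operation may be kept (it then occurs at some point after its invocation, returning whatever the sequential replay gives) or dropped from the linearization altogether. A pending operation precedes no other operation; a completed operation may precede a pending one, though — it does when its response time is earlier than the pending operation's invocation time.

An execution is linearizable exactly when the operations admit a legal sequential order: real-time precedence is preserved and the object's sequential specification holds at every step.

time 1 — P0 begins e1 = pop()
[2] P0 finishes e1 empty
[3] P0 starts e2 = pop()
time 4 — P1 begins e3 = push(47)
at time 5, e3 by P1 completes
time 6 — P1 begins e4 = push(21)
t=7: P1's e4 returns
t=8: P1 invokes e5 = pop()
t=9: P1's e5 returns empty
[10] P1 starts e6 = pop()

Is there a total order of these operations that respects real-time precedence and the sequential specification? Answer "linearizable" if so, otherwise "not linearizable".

through event 8 a valid linearization exists; event 9 (e5 responding at time 9) ends that
exhaustive check: the 4 completed LIFO stack ops admit one real-time order; illegal
no completion choice of the 1 pending operation (e2) rescues it — every subset was tried
e.g. e1, e3, e4, e5 (pending dropped): illegal at step 4, since e5 pop() → empty cannot apply there

not linearizable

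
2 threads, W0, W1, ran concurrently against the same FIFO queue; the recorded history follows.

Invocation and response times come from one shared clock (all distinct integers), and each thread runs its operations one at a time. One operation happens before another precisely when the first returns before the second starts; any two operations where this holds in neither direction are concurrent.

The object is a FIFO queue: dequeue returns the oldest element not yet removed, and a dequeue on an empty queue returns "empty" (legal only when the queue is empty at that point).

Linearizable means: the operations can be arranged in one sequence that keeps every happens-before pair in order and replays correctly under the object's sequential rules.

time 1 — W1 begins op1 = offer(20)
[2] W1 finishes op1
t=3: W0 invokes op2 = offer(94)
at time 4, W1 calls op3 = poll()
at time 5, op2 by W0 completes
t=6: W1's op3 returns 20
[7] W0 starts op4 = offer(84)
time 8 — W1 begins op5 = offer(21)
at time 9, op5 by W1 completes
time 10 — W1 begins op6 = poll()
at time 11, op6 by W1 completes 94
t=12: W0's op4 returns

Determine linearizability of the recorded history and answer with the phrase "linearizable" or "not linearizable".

linearizable

witness order: op1, op2, op3, op4, op5, op6
after step 1 (op1 offer(20)): queue <20>
after step 2 (op2 offer(94)): queue <20,94>
after step 3 (op3 poll() → 20): queue <94>
after step 4 (op4 offer(84)): queue <94,84>
after step 5 (op5 offer(21)): queue <94,84,21>
after step 6 (op6 poll() → 94): queue <84,21>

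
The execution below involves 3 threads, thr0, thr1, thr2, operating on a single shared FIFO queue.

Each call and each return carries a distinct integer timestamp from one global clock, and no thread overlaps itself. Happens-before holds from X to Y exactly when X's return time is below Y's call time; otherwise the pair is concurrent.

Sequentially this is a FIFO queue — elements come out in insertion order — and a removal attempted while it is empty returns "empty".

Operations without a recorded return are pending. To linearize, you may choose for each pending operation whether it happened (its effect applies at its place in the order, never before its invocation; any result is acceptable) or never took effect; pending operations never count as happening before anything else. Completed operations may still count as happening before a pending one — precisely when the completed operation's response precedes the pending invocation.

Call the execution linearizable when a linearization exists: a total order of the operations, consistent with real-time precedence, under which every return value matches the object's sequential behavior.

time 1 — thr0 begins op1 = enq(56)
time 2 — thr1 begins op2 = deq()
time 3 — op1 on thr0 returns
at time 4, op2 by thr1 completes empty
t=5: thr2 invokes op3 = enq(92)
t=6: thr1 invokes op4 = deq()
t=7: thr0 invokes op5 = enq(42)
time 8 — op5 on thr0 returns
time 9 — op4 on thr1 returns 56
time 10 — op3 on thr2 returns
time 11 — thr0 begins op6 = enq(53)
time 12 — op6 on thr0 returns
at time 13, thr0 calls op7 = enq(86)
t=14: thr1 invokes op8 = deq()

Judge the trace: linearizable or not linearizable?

linearizable

witness order: op2, op1, op3, op4, op5, op6
1. op2 deq() → empty, leaving queue <>
2. op1 enq(56), leaving queue <56>
3. op3 enq(92), leaving queue <56,92>
4. op4 deq() → 56, leaving queue <92>
5. op5 enq(42), leaving queue <92,42>
6. op6 enq(53), leaving queue <92,42,53>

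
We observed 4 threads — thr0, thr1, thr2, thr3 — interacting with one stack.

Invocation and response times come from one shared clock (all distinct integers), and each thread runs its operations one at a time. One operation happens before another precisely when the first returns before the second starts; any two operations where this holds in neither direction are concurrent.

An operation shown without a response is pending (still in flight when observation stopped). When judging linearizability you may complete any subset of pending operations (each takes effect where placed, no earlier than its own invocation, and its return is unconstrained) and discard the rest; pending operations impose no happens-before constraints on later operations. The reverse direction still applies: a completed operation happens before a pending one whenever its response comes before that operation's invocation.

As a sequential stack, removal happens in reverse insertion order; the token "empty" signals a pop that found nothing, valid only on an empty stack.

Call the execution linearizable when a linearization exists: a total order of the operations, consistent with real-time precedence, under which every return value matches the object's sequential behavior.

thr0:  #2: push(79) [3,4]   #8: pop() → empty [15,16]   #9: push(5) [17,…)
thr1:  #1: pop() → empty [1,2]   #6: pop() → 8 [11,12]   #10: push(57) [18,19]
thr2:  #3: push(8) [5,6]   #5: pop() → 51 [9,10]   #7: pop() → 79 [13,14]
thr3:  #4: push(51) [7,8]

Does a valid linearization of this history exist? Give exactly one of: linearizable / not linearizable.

linearizable

a witness: #1, #2, #3, #4, #5, #6, #7, #8, #9, #10
step 1: #1 pop() → empty — stack <>
step 2: #2 push(79) — stack <79>
step 3: #3 push(8) — stack <79,8>
step 4: #4 push(51) — stack <79,8,51>
step 5: #5 pop() → 51 — stack <79,8>
step 6: #6 pop() → 8 — stack <79>
step 7: #7 pop() → 79 — stack <>
step 8: #8 pop() → empty — stack <>
step 9: #9 push(5) (pending, included) — stack <5>
step 10: #10 push(57) — stack <5,57>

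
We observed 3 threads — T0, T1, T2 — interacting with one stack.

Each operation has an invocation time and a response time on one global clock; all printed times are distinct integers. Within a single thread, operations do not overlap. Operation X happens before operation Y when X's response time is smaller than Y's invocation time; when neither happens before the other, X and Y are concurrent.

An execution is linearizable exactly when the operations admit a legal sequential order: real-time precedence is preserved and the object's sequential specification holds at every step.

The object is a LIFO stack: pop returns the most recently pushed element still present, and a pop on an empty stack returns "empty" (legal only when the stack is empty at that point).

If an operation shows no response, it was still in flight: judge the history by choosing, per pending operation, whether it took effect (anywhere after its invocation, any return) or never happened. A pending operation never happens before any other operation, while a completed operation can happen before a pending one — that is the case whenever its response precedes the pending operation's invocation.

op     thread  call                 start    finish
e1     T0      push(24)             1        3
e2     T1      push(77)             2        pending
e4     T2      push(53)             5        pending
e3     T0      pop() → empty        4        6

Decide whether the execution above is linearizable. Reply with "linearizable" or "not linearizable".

the violation lands at event 6, e3's response at time 6: events 1..5 linearize, events 1..6 do not
the sole real-time-consistent order of 2 completed operations fails the stack replay
completion choices over the 2 pending operations (e2, e4) were checked; none helps
e.g. e1, e3 (pending dropped): illegal at step 2, since e3 pop() → empty cannot apply there

not linearizable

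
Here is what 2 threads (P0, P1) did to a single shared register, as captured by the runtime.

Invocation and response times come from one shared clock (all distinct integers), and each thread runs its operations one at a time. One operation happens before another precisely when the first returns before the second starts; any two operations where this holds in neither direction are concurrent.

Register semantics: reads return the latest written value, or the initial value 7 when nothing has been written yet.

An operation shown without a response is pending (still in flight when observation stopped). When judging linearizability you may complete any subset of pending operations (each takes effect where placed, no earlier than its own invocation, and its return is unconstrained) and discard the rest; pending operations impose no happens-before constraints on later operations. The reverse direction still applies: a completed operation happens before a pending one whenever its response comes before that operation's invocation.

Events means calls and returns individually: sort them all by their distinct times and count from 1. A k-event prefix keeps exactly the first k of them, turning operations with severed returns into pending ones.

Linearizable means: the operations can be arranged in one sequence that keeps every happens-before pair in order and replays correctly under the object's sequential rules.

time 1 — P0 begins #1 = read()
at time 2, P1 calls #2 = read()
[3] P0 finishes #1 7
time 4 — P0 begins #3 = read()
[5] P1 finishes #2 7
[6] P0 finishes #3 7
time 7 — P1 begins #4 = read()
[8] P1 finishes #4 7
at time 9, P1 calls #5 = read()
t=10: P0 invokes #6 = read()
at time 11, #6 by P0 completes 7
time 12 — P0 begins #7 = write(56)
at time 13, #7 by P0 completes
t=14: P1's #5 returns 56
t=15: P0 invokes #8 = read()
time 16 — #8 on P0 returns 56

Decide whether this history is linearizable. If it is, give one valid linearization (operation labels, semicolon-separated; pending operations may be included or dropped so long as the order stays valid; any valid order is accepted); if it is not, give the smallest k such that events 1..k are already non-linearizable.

after step 1 (#1 read() → 7): value 7
after step 2 (#2 read() → 7): value 7
after step 3 (#3 read() → 7): value 7
after step 4 (#4 read() → 7): value 7
after step 5 (#6 read() → 7): value 7
after step 6 (#7 write(56)): value 56
after step 7 (#5 read() → 56): value 56
after step 8 (#8 read() → 56): value 56

linearizable — witness: #1; #2; #3; #4; #6; #7; #5; #8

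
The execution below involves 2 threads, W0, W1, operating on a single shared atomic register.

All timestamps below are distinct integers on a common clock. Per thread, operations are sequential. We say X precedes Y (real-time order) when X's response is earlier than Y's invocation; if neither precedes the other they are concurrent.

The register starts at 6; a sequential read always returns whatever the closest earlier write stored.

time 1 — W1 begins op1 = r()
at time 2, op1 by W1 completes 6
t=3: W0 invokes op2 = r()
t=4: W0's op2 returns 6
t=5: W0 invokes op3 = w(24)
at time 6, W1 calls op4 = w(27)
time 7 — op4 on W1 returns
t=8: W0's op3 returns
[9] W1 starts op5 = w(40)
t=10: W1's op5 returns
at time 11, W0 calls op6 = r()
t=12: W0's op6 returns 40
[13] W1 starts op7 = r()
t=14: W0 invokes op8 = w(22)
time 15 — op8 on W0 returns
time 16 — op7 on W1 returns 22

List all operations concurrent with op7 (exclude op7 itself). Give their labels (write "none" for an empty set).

op8

op7 spans [13,16]: anything still running between times 13 and 16 counts as concurrent
op1 [1,2]: before
op2 [3,4]: before
op3 [5,8]: before
op4 [6,7]: before
op5 [9,10]: before
op6 [11,12]: before
op8 [14,15]: concurrent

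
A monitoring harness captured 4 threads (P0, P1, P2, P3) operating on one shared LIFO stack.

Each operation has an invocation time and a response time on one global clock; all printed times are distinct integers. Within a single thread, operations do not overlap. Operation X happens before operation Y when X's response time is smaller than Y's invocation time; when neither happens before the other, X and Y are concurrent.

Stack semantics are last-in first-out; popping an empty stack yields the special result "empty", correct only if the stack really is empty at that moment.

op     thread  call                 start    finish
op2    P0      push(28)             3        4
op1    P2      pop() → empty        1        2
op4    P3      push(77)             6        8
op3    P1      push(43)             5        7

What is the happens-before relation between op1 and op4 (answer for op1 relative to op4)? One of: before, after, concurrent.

op1 spans [1,2], op4 spans [6,8]
resp(op1)=2 < inv(op4)=6

before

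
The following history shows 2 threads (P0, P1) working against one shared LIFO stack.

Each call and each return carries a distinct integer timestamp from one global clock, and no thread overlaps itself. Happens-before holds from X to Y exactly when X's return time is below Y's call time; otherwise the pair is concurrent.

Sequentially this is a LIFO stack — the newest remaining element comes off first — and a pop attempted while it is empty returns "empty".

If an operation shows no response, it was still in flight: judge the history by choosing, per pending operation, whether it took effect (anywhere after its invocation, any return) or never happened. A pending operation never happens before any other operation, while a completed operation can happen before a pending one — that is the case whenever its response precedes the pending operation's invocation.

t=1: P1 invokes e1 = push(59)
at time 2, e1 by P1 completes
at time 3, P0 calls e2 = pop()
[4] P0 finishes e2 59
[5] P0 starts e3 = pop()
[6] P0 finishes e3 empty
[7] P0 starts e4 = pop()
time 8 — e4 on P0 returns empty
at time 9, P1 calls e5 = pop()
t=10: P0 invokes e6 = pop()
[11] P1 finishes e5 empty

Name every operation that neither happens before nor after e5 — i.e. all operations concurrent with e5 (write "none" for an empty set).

e6

e5 spans [9,11]: anything still running between times 9 and 11 counts as concurrent
e1 [1,2]: before
e2 [3,4]: before
e3 [5,6]: before
e4 [7,8]: before
e6 [10,…): concurrent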